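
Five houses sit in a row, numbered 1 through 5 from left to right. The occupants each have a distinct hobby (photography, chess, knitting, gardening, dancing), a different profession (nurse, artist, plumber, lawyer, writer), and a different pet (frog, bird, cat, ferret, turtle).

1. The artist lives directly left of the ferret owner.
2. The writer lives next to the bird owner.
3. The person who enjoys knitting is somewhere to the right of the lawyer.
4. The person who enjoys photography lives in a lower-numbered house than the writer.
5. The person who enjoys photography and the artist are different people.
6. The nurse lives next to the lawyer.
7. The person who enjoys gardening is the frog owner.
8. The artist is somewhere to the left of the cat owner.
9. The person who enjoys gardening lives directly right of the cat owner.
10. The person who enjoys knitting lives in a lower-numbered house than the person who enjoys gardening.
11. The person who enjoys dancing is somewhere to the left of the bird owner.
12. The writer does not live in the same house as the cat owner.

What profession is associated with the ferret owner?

The only pet still possible for house 1 is turtle.
The person who enjoys gardening is narrowed to house 3 or 4 or 5; consider each.
Placing it in house 3 and house 5 leads to a contradiction, so it's in house 4.
From clue 7, the frog owner must be in house 4.
Clue 9: the cat owner is in house 3.
That leaves chess as the hobby for house 5.
House 2 pet: only ferret fits.
So house 5 gets bird for pet.
Clue 1: the artist is in house 1.
Clue 2: the writer is in house 4.
House 1's hobby must be dancing (nothing else left).
That leaves lawyer as the profession for house 2.
The only profession still possible for house 5 is plumber.
The person who enjoys knitting is in house 3 (clue 3).
The only hobby still possible for house 2 is photography.
House 3 profession: only nurse fits.
So: house 1 = dancing/artist/turtle, house 2 = photography/lawyer/ferret, house 3 = knitting/nurse/cat, house 4 = gardening/writer/frog, house 5 = chess/plumber/bird.

lawyer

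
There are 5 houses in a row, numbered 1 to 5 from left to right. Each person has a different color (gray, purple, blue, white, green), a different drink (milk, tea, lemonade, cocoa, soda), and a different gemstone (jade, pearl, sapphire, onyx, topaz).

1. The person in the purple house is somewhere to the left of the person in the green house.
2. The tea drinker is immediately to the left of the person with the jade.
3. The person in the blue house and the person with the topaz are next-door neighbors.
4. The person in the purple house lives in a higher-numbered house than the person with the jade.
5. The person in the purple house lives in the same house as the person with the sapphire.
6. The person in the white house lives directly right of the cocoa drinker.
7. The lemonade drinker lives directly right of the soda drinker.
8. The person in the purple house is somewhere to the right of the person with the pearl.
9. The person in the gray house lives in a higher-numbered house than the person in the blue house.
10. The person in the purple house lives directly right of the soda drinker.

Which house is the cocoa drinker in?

1

The only color still possible for house 1 is blue.
Clue 3: the person with the topaz is in house 2.
So house 5 gets milk for drink.
House 5's gemstone must be onyx (nothing else left).
Clue 2 places the tea drinker in house 2.
The person in the purple house is in house 4 (clue 4).
Clue 5 places the person with the sapphire in house 4.
From clue 10, the soda drinker must be in house 3.
So house 5 gets green for color.
That leaves cocoa as the drink for house 1.
The only drink still possible for house 4 is lemonade.
House 1 gemstone: only pearl fits.
So house 3 gets jade for gemstone.
By clue 6, the person in the white house is in house 2.
So house 3 gets gray for color.
So: house 1 = blue/cocoa/pearl, house 2 = white/tea/topaz, house 3 = gray/soda/jade, house 4 = purple/lemonade/sapphire, house 5 = green/milk/onyx.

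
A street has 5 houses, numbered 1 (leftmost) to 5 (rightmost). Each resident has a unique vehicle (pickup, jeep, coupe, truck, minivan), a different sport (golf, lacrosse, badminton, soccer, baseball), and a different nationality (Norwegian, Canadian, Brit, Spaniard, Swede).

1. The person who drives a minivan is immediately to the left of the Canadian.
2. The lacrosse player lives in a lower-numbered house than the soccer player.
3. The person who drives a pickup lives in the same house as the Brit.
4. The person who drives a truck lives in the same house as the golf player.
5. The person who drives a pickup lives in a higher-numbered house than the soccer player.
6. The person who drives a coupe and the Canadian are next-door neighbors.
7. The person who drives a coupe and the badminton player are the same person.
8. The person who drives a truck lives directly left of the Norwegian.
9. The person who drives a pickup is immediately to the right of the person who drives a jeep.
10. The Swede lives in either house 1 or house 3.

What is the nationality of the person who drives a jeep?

The Swede is narrowed to house 1 or 3; consider each.
Placing it in house 3 leads to a contradiction, so it's in house 1.
The person who drives a jeep is narrowed to house 2 or 3 or 4; consider each.
Placing it in house 2 and house 3 leads to a contradiction, so it's in house 4.
Clue 9 places the person who drives a pickup in house 5.
By clue 3, the Brit is in house 5.
The only sport still possible for house 5 is baseball.
House 4 sport: only soccer fits.
The person who drives a coupe is narrowed to house 1 or 2 or 3; consider each.
Placing it in house 1 and house 2 leads to a contradiction, so it's in house 3.
By clue 7, the badminton player is in house 3.
Clue 1: the person who drives a minivan is in house 1.
The Canadian is in house 2 (clue 1).
So house 2 gets truck for vehicle.
The only nationality still possible for house 4 is Spaniard.
Clue 4 places the golf player in house 2.
House 1's sport must be lacrosse (nothing else left).
The only nationality still possible for house 3 is Norwegian.
So: house 1 = minivan/lacrosse/Swede, house 2 = truck/golf/Canadian, house 3 = coupe/badminton/Norwegian, house 4 = jeep/soccer/Spaniard, house 5 = pickup/baseball/Brit.

Spaniard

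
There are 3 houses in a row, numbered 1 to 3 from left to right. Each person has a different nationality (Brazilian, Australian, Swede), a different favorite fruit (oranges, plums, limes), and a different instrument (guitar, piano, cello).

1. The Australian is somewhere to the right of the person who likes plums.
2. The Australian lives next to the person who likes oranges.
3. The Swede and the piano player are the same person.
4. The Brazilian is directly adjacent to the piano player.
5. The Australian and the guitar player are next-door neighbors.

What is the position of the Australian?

3

The Australian is narrowed to house 2 or 3; consider each.
Placing it in house 2 leads to a contradiction, so it's in house 3.
Clue 2 places the person who likes oranges in house 2.
Clue 5 places the guitar player in house 2.
The only favorite fruit still possible for house 1 is plums.
That leaves limes as the favorite fruit for house 3.
The Swede is in house 1 (clue 3).
By clue 3, the piano player is in house 1.
Clue 4: the Brazilian is in house 2.
House 3 instrument: only cello fits.
So: house 1 = Swede/plums/piano, house 2 = Brazilian/oranges/guitar, house 3 = Australian/limes/cello.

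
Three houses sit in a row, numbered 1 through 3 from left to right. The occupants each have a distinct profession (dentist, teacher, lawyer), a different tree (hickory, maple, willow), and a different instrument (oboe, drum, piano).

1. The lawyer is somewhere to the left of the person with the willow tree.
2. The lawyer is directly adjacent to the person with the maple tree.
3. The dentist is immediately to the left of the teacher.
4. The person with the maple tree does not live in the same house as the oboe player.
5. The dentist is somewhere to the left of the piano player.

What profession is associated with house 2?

dentist

House 3 profession: only teacher fits.
By clue 3, the dentist is in house 2.
By clue 5, the piano player is in house 3.
That leaves lawyer as the profession for house 1.
The person with the maple tree is in house 2 (clue 2).
By clue 4, the oboe player is in house 1.
So house 1 gets hickory for tree.
That leaves willow as the tree for house 3.
House 2 instrument: only drum fits.
So: house 1 = lawyer/hickory/oboe, house 2 = dentist/maple/drum, house 3 = teacher/willow/piano.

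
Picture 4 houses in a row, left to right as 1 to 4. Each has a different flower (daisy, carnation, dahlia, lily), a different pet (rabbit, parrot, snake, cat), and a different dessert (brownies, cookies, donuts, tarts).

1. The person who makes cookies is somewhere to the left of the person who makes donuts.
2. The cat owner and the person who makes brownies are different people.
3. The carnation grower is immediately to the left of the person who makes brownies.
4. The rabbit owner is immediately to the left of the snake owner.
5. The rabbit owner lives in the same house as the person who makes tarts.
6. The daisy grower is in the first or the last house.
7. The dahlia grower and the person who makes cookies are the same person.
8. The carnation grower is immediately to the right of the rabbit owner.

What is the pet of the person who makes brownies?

The carnation grower is narrowed to house 2 or 3; consider each.
Placing it in house 2 leads to a contradiction, so it's in house 3.
Clue 3: the person who makes brownies is in house 4.
Clue 8 places the rabbit owner in house 2.
House 3's pet must be snake (nothing else left).
Clue 2: the cat owner is in house 1.
From clue 5, the person who makes tarts must be in house 2.
That leaves parrot as the pet for house 4.
The only dessert still possible for house 1 is cookies.
House 3 dessert: only donuts fits.
From clue 7, the dahlia grower must be in house 1.
House 2 flower: only lily fits.
House 4's flower must be daisy (nothing else left).
So: house 1 = dahlia/cat/cookies, house 2 = lily/rabbit/tarts, house 3 = carnation/snake/donuts, house 4 = daisy/parrot/brownies.

parrot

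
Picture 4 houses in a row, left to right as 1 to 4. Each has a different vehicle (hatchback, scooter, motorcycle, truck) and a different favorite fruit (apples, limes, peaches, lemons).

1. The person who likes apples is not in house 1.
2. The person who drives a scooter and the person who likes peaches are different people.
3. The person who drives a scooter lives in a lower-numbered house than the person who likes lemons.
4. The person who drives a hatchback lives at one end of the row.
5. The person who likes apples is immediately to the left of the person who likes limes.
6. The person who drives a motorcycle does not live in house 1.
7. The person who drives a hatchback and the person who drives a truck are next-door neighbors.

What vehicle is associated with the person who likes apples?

So house 1 gets peaches for favorite fruit.
That leaves hatchback as the vehicle for house 1.
House 4's vehicle must be motorcycle (nothing else left).
The only favorite fruit still possible for house 2 is apples.
Clue 5 places the person who likes limes in house 3.
From clue 7, the person who drives a truck must be in house 2.
That leaves scooter as the vehicle for house 3.
The only favorite fruit still possible for house 4 is lemons.
So: house 1 = hatchback/peaches, house 2 = truck/apples, house 3 = scooter/limes, house 4 = motorcycle/lemons.

truck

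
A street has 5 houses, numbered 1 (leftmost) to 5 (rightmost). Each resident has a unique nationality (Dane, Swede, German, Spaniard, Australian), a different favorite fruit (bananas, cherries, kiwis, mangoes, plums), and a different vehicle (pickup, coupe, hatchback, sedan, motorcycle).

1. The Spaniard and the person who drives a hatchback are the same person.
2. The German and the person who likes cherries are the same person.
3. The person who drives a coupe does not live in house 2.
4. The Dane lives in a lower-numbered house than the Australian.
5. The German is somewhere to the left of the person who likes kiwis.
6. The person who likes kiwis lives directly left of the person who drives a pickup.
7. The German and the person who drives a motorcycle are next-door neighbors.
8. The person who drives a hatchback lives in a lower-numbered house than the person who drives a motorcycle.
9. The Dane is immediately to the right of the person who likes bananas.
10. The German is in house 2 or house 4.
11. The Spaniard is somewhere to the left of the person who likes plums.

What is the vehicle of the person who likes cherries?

sedan

Clue 5 places the German in house 2.
By clue 7, the person who drives a motorcycle is in house 3.
From clue 1, the Spaniard must be in house 1.
The person who drives a hatchback is in house 1 (clue 1).
Clue 2 places the person who likes cherries in house 2.
House 1 favorite fruit: only mangoes fits.
House 5 favorite fruit: only plums fits.
House 2 vehicle: only sedan fits.
From clue 9, the Dane must be in house 4.
So house 3 gets Swede for nationality.
That leaves Australian as the nationality for house 5.
That leaves bananas as the favorite fruit for house 3.
House 4's favorite fruit must be kiwis (nothing else left).
By clue 6, the person who drives a pickup is in house 5.
The only vehicle still possible for house 4 is coupe.
So: house 1 = Spaniard/mangoes/hatchback, house 2 = German/cherries/sedan, house 3 = Swede/bananas/motorcycle, house 4 = Dane/kiwis/coupe, house 5 = Australian/plums/pickup.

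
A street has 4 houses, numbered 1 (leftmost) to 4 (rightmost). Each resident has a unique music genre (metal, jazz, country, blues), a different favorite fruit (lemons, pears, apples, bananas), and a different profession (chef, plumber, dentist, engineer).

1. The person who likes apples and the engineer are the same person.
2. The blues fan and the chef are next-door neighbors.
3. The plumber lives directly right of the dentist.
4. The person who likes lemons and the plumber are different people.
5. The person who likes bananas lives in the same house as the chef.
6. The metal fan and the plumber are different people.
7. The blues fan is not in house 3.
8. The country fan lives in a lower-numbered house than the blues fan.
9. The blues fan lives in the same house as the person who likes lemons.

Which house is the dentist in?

The blues fan is narrowed to house 2 or 4; consider each.
Placing it in house 4 leads to a contradiction, so it's in house 2.
From clue 8, the country fan must be in house 1.
The person who likes lemons is in house 2 (clue 9).
That leaves dentist as the profession for house 2.
From clue 3, the plumber must be in house 3.
The metal fan is in house 4 (clue 6).
House 3's music genre must be jazz (nothing else left).
That leaves engineer as the profession for house 4.
Clue 1 places the person who likes apples in house 4.
Clue 5: the person who likes bananas is in house 1.
The only favorite fruit still possible for house 3 is pears.
That leaves chef as the profession for house 1.
So: house 1 = country/bananas/chef, house 2 = blues/lemons/dentist, house 3 = jazz/pears/plumber, house 4 = metal/apples/engineer.

2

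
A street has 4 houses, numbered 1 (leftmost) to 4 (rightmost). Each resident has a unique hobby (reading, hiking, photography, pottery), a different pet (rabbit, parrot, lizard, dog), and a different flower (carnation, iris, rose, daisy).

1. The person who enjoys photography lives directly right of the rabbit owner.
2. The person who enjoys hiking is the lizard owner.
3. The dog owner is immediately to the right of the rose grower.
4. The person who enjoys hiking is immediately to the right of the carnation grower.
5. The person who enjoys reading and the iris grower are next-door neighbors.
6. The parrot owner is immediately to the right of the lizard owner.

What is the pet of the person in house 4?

parrot

That leaves rabbit as the pet for house 1.
From clue 1, the person who enjoys photography must be in house 2.
Clue 2 places the lizard owner in house 3.
By clue 4, the carnation grower is in house 2.
The parrot owner is in house 4 (clue 6).
House 3's hobby must be hiking (nothing else left).
House 2 pet: only dog fits.
From clue 3, the rose grower must be in house 1.
The person who enjoys reading is in house 4 (clue 5).
Clue 5 places the iris grower in house 3.
That leaves pottery as the hobby for house 1.
The only flower still possible for house 4 is daisy.
So: house 1 = pottery/rabbit/rose, house 2 = photography/dog/carnation, house 3 = hiking/lizard/iris, house 4 = reading/parrot/daisy.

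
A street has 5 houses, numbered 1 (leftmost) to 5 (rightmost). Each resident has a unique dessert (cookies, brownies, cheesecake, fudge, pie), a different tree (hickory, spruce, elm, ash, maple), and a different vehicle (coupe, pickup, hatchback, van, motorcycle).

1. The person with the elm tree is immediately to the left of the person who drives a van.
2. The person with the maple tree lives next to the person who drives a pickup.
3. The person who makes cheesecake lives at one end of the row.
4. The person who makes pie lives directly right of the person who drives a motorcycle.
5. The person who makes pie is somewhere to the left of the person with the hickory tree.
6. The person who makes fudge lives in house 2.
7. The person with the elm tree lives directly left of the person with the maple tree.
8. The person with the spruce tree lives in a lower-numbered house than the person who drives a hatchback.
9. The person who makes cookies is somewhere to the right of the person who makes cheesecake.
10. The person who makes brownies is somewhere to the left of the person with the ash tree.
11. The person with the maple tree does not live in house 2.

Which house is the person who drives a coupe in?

1

From clue 6, the person who makes fudge must be in house 2.
From clue 9, the person who makes cheesecake must be in house 1.
House 5 dessert: only cookies fits.
House 1's tree must be spruce (nothing else left).
The only tree still possible for house 2 is elm.
House 3's tree must be maple (nothing else left).
House 1 vehicle: only coupe fits.
By clue 1, the person who drives a van is in house 3.
House 2's vehicle must be motorcycle (nothing else left).
That leaves hatchback as the vehicle for house 5.
Clue 4 places the person who makes pie in house 3.
The only dessert still possible for house 4 is brownies.
House 4's vehicle must be pickup (nothing else left).
Clue 10 places the person with the ash tree in house 5.
That leaves hickory as the tree for house 4.
So: house 1 = cheesecake/spruce/coupe, house 2 = fudge/elm/motorcycle, house 3 = pie/maple/van, house 4 = brownies/hickory/pickup, house 5 = cookies/ash/hatchback.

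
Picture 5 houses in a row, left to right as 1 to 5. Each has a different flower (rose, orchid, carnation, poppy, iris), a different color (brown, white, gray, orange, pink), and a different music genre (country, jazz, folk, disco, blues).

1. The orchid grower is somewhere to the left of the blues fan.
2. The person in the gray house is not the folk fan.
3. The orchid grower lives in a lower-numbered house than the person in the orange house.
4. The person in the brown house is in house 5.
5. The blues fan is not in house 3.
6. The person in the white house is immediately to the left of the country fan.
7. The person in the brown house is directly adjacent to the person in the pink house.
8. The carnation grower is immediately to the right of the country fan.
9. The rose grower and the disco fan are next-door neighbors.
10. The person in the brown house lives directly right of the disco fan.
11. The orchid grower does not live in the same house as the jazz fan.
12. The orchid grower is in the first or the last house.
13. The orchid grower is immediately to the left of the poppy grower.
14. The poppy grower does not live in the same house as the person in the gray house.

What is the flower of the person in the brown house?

rose

Clue 4: the person in the brown house is in house 5.
The person in the pink house is in house 4 (clue 7).
The disco fan is in house 4 (clue 10).
Clue 12 places the orchid grower in house 1.
Clue 13: the poppy grower is in house 2.
The only music genre still possible for house 1 is folk.
From clue 2, the person in the gray house must be in house 3.
House 1's color must be white (nothing else left).
That leaves orange as the color for house 2.
Clue 6: the country fan is in house 2.
Clue 8: the carnation grower is in house 3.
That leaves iris as the flower for house 4.
So house 5 gets rose for flower.
The only music genre still possible for house 3 is jazz.
So house 5 gets blues for music genre.
So: house 1 = orchid/white/folk, house 2 = poppy/orange/country, house 3 = carnation/gray/jazz, house 4 = iris/pink/disco, house 5 = rose/brown/blues.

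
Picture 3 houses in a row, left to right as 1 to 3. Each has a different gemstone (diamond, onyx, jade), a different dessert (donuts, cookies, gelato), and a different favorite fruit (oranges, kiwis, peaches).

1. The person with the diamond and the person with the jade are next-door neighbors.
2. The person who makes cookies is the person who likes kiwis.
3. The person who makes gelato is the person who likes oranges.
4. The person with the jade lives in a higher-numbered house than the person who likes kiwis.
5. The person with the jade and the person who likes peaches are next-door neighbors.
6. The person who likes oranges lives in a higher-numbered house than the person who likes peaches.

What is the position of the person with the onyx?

1

That leaves oranges as the favorite fruit for house 3.
Clue 3 places the person who makes gelato in house 3.
The person with the jade is narrowed to house 2 or 3; consider each.
Placing it in house 2 leads to a contradiction, so it's in house 3.
The person with the diamond is in house 2 (clue 1).
The person who likes peaches is in house 2 (clue 5).
House 1 gemstone: only onyx fits.
So house 1 gets kiwis for favorite fruit.
By clue 2, the person who makes cookies is in house 1.
House 2's dessert must be donuts (nothing else left).
So: house 1 = onyx/cookies/kiwis, house 2 = diamond/donuts/peaches, house 3 = jade/gelato/oranges.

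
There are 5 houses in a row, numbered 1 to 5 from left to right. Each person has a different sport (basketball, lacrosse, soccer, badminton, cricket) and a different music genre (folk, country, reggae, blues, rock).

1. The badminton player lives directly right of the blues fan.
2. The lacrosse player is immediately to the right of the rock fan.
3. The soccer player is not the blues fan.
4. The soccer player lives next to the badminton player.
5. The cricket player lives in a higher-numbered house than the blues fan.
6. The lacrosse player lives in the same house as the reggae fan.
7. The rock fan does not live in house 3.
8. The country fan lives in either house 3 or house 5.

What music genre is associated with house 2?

The country fan is narrowed to house 3 or 5; consider each.
Placing it in house 5 leads to a contradiction, so it's in house 3.
The lacrosse player is narrowed to house 2 or 5; consider each.
Placing it in house 2 leads to a contradiction, so it's in house 5.
From clue 2, the rock fan must be in house 4.
Clue 6 places the reggae fan in house 5.
The badminton player is narrowed to house 2 or 3; consider each.
Placing it in house 3 leads to a contradiction, so it's in house 2.
The blues fan is in house 1 (clue 1).
Clue 4 places the soccer player in house 3.
That leaves basketball as the sport for house 1.
That leaves cricket as the sport for house 4.
That leaves folk as the music genre for house 2.
So: house 1 = basketball/blues, house 2 = badminton/folk, house 3 = soccer/country, house 4 = cricket/rock, house 5 = lacrosse/reggae.

folk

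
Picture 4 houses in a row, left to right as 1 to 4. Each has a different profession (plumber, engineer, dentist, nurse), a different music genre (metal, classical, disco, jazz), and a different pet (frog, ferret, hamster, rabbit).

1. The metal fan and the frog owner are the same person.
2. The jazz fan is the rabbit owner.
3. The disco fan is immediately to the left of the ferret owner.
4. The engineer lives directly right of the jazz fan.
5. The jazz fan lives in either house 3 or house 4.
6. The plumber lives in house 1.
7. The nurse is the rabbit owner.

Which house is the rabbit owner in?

3

The jazz fan is in house 3 (clue 5).
Clue 6: the plumber is in house 1.
The rabbit owner is in house 3 (clue 2).
From clue 4, the engineer must be in house 4.
The nurse is in house 3 (clue 7).
House 2 profession: only dentist fits.
By clue 3, the disco fan is in house 1.
The only pet still possible for house 2 is ferret.
The metal fan is in house 4 (clue 1).
The frog owner is in house 4 (clue 1).
The only music genre still possible for house 2 is classical.
That leaves hamster as the pet for house 1.
So: house 1 = plumber/disco/hamster, house 2 = dentist/classical/ferret, house 3 = nurse/jazz/rabbit, house 4 = engineer/metal/frog.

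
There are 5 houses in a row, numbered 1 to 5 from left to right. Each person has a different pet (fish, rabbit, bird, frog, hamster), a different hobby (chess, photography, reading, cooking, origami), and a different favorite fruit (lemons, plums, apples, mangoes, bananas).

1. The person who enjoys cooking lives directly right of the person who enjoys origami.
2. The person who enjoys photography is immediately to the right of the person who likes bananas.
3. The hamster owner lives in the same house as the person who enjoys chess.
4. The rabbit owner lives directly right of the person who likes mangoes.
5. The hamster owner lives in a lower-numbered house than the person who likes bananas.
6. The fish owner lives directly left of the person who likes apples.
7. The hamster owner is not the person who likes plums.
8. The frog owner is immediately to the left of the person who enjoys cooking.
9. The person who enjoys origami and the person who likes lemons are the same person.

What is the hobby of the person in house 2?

The hamster owner is narrowed to house 1 or 2 or 3; consider each.
Placing it in house 2 and house 3 leads to a contradiction, so it's in house 1.
Clue 3 places the person who enjoys chess in house 1.
That leaves mangoes as the favorite fruit for house 1.
The rabbit owner is in house 2 (clue 4).
That leaves bird as the pet for house 5.
The only hobby still possible for house 2 is reading.
The fish owner is narrowed to house 3 or 4; consider each.
Placing it in house 3 leads to a contradiction, so it's in house 4.
Clue 6 places the person who likes apples in house 5.
House 3's pet must be frog (nothing else left).
Clue 8 places the person who enjoys cooking in house 4.
House 3 hobby: only origami fits.
The only hobby still possible for house 5 is photography.
The person who likes bananas is in house 4 (clue 2).
Clue 9 places the person who likes lemons in house 3.
That leaves plums as the favorite fruit for house 2.
So: house 1 = hamster/chess/mangoes, house 2 = rabbit/reading/plums, house 3 = frog/origami/lemons, house 4 = fish/cooking/bananas, house 5 = bird/photography/apples.

reading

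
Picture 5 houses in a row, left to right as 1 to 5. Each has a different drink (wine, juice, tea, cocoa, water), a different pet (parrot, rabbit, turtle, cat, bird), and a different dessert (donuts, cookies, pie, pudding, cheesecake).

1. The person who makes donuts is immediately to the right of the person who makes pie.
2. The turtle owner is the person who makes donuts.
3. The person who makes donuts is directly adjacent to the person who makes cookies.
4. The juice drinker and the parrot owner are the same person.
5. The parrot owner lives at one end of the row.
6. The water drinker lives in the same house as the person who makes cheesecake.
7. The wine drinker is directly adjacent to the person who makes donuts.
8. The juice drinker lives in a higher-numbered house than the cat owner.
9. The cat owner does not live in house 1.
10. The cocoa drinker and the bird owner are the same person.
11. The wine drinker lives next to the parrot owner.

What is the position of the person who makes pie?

2

By clue 4, the juice drinker is in house 5.
Clue 4 places the parrot owner in house 5.
From clue 11, the wine drinker must be in house 4.
Clue 2: the turtle owner is in house 3.
Clue 2: the person who makes donuts is in house 3.
House 5's dessert must be pudding (nothing else left).
The person who makes pie is in house 2 (clue 1).
That leaves tea as the drink for house 3.
House 1 dessert: only cheesecake fits.
So house 4 gets cookies for dessert.
The water drinker is in house 1 (clue 6).
House 2's drink must be cocoa (nothing else left).
The bird owner is in house 2 (clue 10).
House 1's pet must be rabbit (nothing else left).
The only pet still possible for house 4 is cat.
So: house 1 = water/rabbit/cheesecake, house 2 = cocoa/bird/pie, house 3 = tea/turtle/donuts, house 4 = wine/cat/cookies, house 5 = juice/parrot/pudding.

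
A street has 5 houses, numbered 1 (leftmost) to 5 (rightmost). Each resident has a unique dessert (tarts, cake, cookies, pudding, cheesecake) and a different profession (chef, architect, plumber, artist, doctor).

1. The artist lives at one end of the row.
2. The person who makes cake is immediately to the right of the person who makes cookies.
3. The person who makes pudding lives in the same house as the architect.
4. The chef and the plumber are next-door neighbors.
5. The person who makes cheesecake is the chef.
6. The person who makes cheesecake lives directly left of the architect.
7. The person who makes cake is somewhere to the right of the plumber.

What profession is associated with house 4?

The artist is narrowed to house 1 or 5; consider each.
Placing it in house 1 leads to a contradiction, so it's in house 5.
The person who makes cheesecake is narrowed to house 1 or 2 or 3; consider each.
Placing it in house 1 and house 3 leads to a contradiction, so it's in house 2.
Clue 5 places the chef in house 2.
The architect is in house 3 (clue 6).
The person who makes pudding is in house 3 (clue 3).
Clue 4: the plumber is in house 1.
House 1 dessert: only tarts fits.
House 5's dessert must be cake (nothing else left).
That leaves doctor as the profession for house 4.
So house 4 gets cookies for dessert.
So: house 1 = tarts/plumber, house 2 = cheesecake/chef, house 3 = pudding/architect, house 4 = cookies/doctor, house 5 = cake/artist.

doctor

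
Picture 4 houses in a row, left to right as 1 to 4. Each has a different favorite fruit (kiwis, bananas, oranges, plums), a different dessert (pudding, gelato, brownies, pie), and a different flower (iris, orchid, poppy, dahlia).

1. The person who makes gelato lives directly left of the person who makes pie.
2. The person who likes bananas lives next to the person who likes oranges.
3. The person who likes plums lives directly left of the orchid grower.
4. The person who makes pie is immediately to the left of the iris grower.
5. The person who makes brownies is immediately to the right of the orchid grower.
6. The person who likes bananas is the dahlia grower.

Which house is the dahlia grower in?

4

The person who likes plums is narrowed to house 1 or 2; consider each.
Placing it in house 2 leads to a contradiction, so it's in house 1.
The orchid grower is in house 2 (clue 3).
By clue 5, the person who makes brownies is in house 3.
The only dessert still possible for house 2 is pie.
The only dessert still possible for house 4 is pudding.
By clue 4, the iris grower is in house 3.
House 1's dessert must be gelato (nothing else left).
House 1's flower must be poppy (nothing else left).
House 4's flower must be dahlia (nothing else left).
The person who likes bananas is in house 4 (clue 6).
Clue 2: the person who likes oranges is in house 3.
The only favorite fruit still possible for house 2 is kiwis.
So: house 1 = plums/gelato/poppy, house 2 = kiwis/pie/orchid, house 3 = oranges/brownies/iris, house 4 = bananas/pudding/dahlia.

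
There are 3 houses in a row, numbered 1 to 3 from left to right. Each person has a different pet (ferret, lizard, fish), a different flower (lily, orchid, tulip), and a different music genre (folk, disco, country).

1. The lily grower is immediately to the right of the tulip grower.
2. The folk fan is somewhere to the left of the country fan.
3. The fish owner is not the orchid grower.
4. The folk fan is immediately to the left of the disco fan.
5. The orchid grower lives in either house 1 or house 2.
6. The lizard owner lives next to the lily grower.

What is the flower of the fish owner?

lily

The only flower still possible for house 3 is lily.
That leaves folk as the music genre for house 1.
Clue 1 places the tulip grower in house 2.
By clue 4, the disco fan is in house 2.
The lizard owner is in house 2 (clue 6).
So house 1 gets orchid for flower.
So house 3 gets country for music genre.
From clue 3, the fish owner must be in house 3.
So house 1 gets ferret for pet.
So: house 1 = ferret/orchid/folk, house 2 = lizard/tulip/disco, house 3 = fish/lily/country.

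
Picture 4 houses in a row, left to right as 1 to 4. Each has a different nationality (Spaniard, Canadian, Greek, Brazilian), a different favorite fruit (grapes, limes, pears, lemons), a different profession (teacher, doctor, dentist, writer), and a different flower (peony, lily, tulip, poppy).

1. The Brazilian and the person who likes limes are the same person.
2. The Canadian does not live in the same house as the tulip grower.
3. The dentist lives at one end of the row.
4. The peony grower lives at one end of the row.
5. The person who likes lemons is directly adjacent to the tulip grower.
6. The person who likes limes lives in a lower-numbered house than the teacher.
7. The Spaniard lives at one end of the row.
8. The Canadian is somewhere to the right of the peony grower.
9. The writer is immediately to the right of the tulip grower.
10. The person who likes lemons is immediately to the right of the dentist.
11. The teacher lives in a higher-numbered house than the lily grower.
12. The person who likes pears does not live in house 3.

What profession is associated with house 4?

Clue 8 places the peony grower in house 1.
Clue 10: the person who likes lemons is in house 2.
Clue 10 places the dentist in house 1.
The only flower still possible for house 4 is poppy.
Clue 5 places the tulip grower in house 3.
The writer is in house 4 (clue 9).
The only profession still possible for house 2 is doctor.
The only profession still possible for house 3 is teacher.
That leaves lily as the flower for house 2.
From clue 6, the person who likes limes must be in house 1.
So house 3 gets grapes for favorite fruit.
House 4's favorite fruit must be pears (nothing else left).
The Brazilian is in house 1 (clue 1).
So house 3 gets Greek for nationality.
House 2 nationality: only Canadian fits.
So house 4 gets Spaniard for nationality.
So: house 1 = Brazilian/limes/dentist/peony, house 2 = Canadian/lemons/doctor/lily, house 3 = Greek/grapes/teacher/tulip, house 4 = Spaniard/pears/writer/poppy.

writer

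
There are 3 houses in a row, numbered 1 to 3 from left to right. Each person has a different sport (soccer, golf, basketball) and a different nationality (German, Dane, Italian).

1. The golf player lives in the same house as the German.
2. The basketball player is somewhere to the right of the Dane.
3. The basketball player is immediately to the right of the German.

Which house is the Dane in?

The only nationality still possible for house 3 is Italian.
The basketball player is narrowed to house 2 or 3; consider each.
Placing it in house 2 leads to a contradiction, so it's in house 3.
From clue 3, the German must be in house 2.
That leaves Dane as the nationality for house 1.
Clue 1 places the golf player in house 2.
So house 1 gets soccer for sport.
So: house 1 = soccer/Dane, house 2 = golf/German, house 3 = basketball/Italian.

1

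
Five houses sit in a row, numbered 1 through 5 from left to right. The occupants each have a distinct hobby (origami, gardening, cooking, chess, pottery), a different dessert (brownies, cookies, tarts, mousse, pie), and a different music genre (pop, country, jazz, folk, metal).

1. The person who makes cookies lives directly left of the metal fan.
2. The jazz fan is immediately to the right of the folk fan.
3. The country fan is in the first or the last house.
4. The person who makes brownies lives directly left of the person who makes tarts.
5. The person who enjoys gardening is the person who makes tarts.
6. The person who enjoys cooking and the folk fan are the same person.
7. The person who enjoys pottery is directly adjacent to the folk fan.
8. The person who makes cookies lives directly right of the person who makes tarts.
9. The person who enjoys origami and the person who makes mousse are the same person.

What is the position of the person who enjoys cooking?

2

The person who enjoys gardening is narrowed to house 2 or 3; consider each.
Placing it in house 2 leads to a contradiction, so it's in house 3.
By clue 5, the person who makes tarts is in house 3.
From clue 8, the person who makes cookies must be in house 4.
The metal fan is in house 5 (clue 1).
The person who makes brownies is in house 2 (clue 4).
The only hobby still possible for house 4 is chess.
So house 5 gets origami for hobby.
House 1 music genre: only country fits.
The only music genre still possible for house 2 is folk.
The only music genre still possible for house 4 is pop.
From clue 6, the person who enjoys cooking must be in house 2.
Clue 7 places the person who enjoys pottery in house 1.
By clue 9, the person who makes mousse is in house 5.
House 1's dessert must be pie (nothing else left).
That leaves jazz as the music genre for house 3.
So: house 1 = pottery/pie/country, house 2 = cooking/brownies/folk, house 3 = gardening/tarts/jazz, house 4 = chess/cookies/pop, house 5 = origami/mousse/metal.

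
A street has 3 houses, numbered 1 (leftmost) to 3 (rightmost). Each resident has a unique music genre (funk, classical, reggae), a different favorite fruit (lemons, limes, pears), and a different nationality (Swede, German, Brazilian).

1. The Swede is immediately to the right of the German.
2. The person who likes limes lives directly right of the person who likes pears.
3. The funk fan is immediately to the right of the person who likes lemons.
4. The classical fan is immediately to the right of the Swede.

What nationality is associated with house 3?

Brazilian

Clue 4 places the classical fan in house 3.
From clue 4, the Swede must be in house 2.
That leaves reggae as the music genre for house 1.
House 2's music genre must be funk (nothing else left).
That leaves limes as the favorite fruit for house 3.
House 1's nationality must be German (nothing else left).
House 3's nationality must be Brazilian (nothing else left).
The person who likes pears is in house 2 (clue 2).
From clue 3, the person who likes lemons must be in house 1.
So: house 1 = reggae/lemons/German, house 2 = funk/pears/Swede, house 3 = classical/limes/Brazilian.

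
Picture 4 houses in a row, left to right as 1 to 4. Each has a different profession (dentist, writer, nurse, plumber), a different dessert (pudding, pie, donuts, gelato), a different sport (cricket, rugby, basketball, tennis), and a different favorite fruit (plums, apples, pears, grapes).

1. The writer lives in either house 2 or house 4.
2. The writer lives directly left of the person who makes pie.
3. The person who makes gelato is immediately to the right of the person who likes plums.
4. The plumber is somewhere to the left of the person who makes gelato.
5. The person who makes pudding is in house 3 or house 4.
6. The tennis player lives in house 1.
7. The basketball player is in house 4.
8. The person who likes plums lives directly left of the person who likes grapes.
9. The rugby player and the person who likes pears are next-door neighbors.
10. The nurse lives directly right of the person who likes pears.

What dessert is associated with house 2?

gelato

From clue 2, the writer must be in house 2.
By clue 2, the person who makes pie is in house 3.
The tennis player is in house 1 (clue 6).
Clue 7: the basketball player is in house 4.
House 1's dessert must be donuts (nothing else left).
So house 2 gets gelato for dessert.
So house 4 gets pudding for dessert.
From clue 3, the person who likes plums must be in house 1.
By clue 4, the plumber is in house 1.
Clue 8 places the person who likes grapes in house 2.
House 4 favorite fruit: only apples fits.
Clue 9: the rugby player is in house 2.
From clue 10, the nurse must be in house 4.
That leaves dentist as the profession for house 3.
House 3 sport: only cricket fits.
House 3's favorite fruit must be pears (nothing else left).
So: house 1 = plumber/donuts/tennis/plums, house 2 = writer/gelato/rugby/grapes, house 3 = dentist/pie/cricket/pears, house 4 = nurse/pudding/basketball/apples.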